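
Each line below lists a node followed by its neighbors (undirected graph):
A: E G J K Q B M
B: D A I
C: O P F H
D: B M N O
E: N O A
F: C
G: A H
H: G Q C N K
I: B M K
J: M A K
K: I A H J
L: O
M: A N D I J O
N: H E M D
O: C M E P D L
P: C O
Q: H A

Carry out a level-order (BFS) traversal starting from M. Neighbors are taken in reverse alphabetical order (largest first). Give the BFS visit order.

Visit M; enqueue O, N, J, I, D, A → queue [O, N, J, I, D, A]
Visit O; enqueue P, L, E, C → queue [N, J, I, D, A, P, L, E, C]
Visit N; enqueue H → queue [J, I, D, A, P, L, E, C, H]
Visit J; enqueue K → queue [I, D, A, P, L, E, C, H, K]
Visit I; enqueue B → queue [D, A, P, L, E, C, H, K, B]
Visit D → queue [A, P, L, E, C, H, K, B]
Visit A; enqueue Q, G → queue [P, L, E, C, H, K, B, Q, G]
Visit P → queue [L, E, C, H, K, B, Q, G]
Visit L → queue [E, C, H, K, B, Q, G]
Visit E → queue [C, H, K, B, Q, G]
Visit C; enqueue F → queue [H, K, B, Q, G, F]
Visit H → queue [K, B, Q, G, F]
Visit K → queue [B, Q, G, F]
Visit B → queue [Q, G, F]
Visit Q → queue [G, F]
Visit G → queue [F]
Visit F → queue []

M -> O -> N -> J -> I -> D -> A -> P -> L -> E -> C -> H -> K -> B -> Q -> G -> F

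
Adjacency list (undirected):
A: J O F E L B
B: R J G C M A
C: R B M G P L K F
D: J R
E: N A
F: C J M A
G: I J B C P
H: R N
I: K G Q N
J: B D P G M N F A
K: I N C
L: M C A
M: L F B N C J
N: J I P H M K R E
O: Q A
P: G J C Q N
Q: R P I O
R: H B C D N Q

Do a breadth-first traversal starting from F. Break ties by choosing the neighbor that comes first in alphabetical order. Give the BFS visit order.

Visit F; enqueue A, C, J, M → queue [A, C, J, M]
Visit A; enqueue B, E, L, O → queue [C, J, M, B, E, L, O]
Visit C; enqueue G, K, P, R → queue [J, M, B, E, L, O, G, K, P, R]
Visit J; enqueue D, N → queue [M, B, E, L, O, G, K, P, R, D, N]
Visit M → queue [B, E, L, O, G, K, P, R, D, N]
Visit B → queue [E, L, O, G, K, P, R, D, N]
Visit E → queue [L, O, G, K, P, R, D, N]
Visit L → queue [O, G, K, P, R, D, N]
Visit O; enqueue Q → queue [G, K, P, R, D, N, Q]
Visit G; enqueue I → queue [K, P, R, D, N, Q, I]
Visit K → queue [P, R, D, N, Q, I]
Visit P → queue [R, D, N, Q, I]
Visit R; enqueue H → queue [D, N, Q, I, H]
Visit D → queue [N, Q, I, H]
Visit N → queue [Q, I, H]
Visit Q → queue [I, H]
Visit I → queue [H]
Visit H → queue []

F → A → C → J → M → B → E → L → O → G → K → P → R → D → N → Q → I → H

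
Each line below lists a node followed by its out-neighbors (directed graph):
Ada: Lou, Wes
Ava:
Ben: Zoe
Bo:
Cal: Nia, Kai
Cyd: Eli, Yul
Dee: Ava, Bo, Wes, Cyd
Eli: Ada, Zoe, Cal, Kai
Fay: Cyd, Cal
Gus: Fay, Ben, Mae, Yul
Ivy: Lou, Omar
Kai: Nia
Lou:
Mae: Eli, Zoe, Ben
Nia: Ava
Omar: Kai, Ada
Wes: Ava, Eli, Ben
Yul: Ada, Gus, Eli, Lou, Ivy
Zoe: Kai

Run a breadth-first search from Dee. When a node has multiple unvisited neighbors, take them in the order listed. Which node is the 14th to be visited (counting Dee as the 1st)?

Visit Dee; enqueue Ava, Bo, Wes, Cyd → queue [Ava, Bo, Wes, Cyd]
Visit Ava → queue [Bo, Wes, Cyd]
Visit Bo → queue [Wes, Cyd]
Visit Wes; enqueue Eli, Ben → queue [Cyd, Eli, Ben]
Visit Cyd; enqueue Yul → queue [Eli, Ben, Yul]
Visit Eli; enqueue Ada, Zoe, Cal, Kai → queue [Ben, Yul, Ada, Zoe, Cal, Kai]
Visit Ben → queue [Yul, Ada, Zoe, Cal, Kai]
Visit Yul; enqueue Gus, Lou, Ivy → queue [Ada, Zoe, Cal, Kai, Gus, Lou, Ivy]
Visit Ada → queue [Zoe, Cal, Kai, Gus, Lou, Ivy]
Visit Zoe → queue [Cal, Kai, Gus, Lou, Ivy]
Visit Cal; enqueue Nia → queue [Kai, Gus, Lou, Ivy, Nia]
Visit Kai → queue [Gus, Lou, Ivy, Nia]
Visit Gus; enqueue Fay, Mae → queue [Lou, Ivy, Nia, Fay, Mae]
Visit Lou → queue [Ivy, Nia, Fay, Mae]
Visit Ivy; enqueue Omar → queue [Nia, Fay, Mae, Omar]
Visit Nia → queue [Fay, Mae, Omar]
Visit Fay → queue [Mae, Omar]
Visit Mae → queue [Omar]
Visit Omar → queue []

Visit order: Dee, Ava, Bo, Wes, Cyd, Eli, Ben, Yul, Ada, Zoe, Cal, Kai, Gus, Lou, Ivy, Nia, Fay, Mae, Omar

Lou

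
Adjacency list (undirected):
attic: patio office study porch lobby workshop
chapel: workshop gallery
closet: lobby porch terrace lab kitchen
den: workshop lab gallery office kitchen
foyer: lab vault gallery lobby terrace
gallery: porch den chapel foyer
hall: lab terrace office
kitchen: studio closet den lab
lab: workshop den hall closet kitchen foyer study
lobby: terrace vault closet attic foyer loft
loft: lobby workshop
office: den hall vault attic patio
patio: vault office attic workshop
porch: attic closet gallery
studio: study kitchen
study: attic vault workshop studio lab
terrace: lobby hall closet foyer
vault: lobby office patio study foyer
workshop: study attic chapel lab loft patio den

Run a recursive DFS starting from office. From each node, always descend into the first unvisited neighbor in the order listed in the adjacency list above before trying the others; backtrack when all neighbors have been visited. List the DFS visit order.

office den workshop study attic patio vault lobby terrace hall lab closet porch gallery chapel foyer kitchen studio loft

Visit office
office → den
den → workshop
workshop → study
study → attic
attic → patio
patio → vault
vault → lobby
lobby → terrace
terrace → hall
hall → lab
lab → closet
closet → porch
porch → gallery
gallery → chapel
gallery → foyer
closet → kitchen
kitchen → studio
lobby → loft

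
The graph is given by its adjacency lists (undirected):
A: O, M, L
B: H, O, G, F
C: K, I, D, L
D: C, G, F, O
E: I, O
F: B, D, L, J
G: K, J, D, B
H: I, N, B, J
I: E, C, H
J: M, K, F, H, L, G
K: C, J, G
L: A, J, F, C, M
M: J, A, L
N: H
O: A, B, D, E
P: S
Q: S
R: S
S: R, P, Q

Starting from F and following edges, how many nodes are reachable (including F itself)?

BFS from F visits: F, B, D, J, L, G, H, O, C, K, M, A, I, N, E
Reachable nodes: 15 of 19 total.

15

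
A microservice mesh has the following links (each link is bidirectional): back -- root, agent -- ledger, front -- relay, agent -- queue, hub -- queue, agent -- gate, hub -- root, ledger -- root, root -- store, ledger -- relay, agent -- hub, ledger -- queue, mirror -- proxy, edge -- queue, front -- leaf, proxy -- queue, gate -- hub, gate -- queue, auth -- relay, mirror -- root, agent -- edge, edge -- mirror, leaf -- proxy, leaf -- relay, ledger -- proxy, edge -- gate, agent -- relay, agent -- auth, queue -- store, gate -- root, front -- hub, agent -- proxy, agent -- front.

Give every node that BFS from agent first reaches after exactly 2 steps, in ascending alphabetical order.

leaf, mirror, root, store

Level 0: agent
Level 1: auth, edge, front, gate, hub, ledger, proxy, queue, relay
Level 2: leaf, mirror, root, store
Level 3: back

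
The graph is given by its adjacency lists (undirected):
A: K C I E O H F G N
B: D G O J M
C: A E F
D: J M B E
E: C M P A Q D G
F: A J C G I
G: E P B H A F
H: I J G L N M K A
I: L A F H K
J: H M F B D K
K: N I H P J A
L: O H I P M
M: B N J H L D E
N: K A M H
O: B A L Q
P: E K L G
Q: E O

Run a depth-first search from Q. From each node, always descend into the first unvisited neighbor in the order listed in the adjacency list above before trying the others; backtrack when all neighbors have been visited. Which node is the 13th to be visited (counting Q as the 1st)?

Visit Q
Q → E
E → C
C → A
A → K
K → N
N → M
M → B
B → D
D → J
J → H
H → I
I → L
L → O
L → P
P → G
G → F

Visit order: Q, E, C, A, K, N, M, B, D, J, H, I, L, O, P, G, F

L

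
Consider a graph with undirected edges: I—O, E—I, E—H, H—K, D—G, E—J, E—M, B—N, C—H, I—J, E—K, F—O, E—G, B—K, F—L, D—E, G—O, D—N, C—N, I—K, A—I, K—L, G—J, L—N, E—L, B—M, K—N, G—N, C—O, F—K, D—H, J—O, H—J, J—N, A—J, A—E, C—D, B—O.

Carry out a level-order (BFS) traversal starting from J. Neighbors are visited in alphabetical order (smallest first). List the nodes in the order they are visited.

J A E G H I N O D K L M C B F

Visit J; enqueue A, E, G, H, I, N, O → queue [A, E, G, H, I, N, O]
Visit A → queue [E, G, H, I, N, O]
Visit E; enqueue D, K, L, M → queue [G, H, I, N, O, D, K, L, M]
Visit G → queue [H, I, N, O, D, K, L, M]
Visit H; enqueue C → queue [I, N, O, D, K, L, M, C]
Visit I → queue [N, O, D, K, L, M, C]
Visit N; enqueue B → queue [O, D, K, L, M, C, B]
Visit O; enqueue F → queue [D, K, L, M, C, B, F]
Visit D → queue [K, L, M, C, B, F]
Visit K → queue [L, M, C, B, F]
Visit L → queue [M, C, B, F]
Visit M → queue [C, B, F]
Visit C → queue [B, F]
Visit B → queue [F]
Visit F → queue []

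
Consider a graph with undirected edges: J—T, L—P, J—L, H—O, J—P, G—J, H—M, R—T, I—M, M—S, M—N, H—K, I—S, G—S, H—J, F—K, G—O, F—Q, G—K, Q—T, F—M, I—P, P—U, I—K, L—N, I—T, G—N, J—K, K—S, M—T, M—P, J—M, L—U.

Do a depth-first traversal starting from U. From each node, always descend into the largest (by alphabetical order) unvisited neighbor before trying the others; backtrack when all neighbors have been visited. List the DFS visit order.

U, P, M, T, R, Q, F, K, S, I, G, O, H, J, L, N

Visit U
U → P
P → M
M → T
T → R
T → Q
Q → F
F → K
K → S
S → I
S → G
G → O
O → H
H → J
J → L
L → N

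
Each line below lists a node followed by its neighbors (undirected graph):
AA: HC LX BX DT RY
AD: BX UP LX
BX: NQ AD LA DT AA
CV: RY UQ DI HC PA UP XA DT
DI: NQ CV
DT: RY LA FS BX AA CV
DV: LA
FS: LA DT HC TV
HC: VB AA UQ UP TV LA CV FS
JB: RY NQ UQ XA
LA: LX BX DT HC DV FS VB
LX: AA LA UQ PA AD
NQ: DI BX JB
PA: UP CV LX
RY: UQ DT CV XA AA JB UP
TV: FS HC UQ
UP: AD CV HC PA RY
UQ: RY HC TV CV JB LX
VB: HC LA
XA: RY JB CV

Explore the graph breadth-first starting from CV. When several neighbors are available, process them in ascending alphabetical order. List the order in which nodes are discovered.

CV, DI, DT, HC, PA, RY, UP, UQ, XA, NQ, AA, BX, FS, LA, TV, VB, LX, JB, AD, DV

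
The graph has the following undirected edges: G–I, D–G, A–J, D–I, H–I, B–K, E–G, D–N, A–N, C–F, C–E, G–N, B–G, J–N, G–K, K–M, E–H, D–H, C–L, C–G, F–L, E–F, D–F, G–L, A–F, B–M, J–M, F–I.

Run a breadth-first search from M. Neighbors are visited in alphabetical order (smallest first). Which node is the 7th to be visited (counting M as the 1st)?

Visit M; enqueue B, J, K → queue [B, J, K]
Visit B; enqueue G → queue [J, K, G]
Visit J; enqueue A, N → queue [K, G, A, N]
Visit K → queue [G, A, N]
Visit G; enqueue C, D, E, I, L → queue [A, N, C, D, E, I, L]
Visit A; enqueue F → queue [N, C, D, E, I, L, F]
Visit N → queue [C, D, E, I, L, F]
Visit C → queue [D, E, I, L, F]
Visit D; enqueue H → queue [E, I, L, F, H]
Visit E → queue [I, L, F, H]
Visit I → queue [L, F, H]
Visit L → queue [F, H]
Visit F → queue [H]
Visit H → queue []

Visit order: M, B, J, K, G, A, N, C, D, E, I, L, F, H

N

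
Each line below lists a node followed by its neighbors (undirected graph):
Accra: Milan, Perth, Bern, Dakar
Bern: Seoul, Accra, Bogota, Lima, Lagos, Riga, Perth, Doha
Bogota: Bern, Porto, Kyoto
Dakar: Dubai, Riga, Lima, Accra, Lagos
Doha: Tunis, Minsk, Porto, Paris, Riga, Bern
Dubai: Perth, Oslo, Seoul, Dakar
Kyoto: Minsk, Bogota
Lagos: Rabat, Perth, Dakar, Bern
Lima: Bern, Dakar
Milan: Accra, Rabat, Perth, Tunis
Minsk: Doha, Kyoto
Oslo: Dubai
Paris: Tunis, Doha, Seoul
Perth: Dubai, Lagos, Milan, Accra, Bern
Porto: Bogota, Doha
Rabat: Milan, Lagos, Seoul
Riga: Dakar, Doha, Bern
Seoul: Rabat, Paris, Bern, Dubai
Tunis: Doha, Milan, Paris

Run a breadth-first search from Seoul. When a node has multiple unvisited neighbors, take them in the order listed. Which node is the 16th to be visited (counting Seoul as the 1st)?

Dakar

Visit Seoul; enqueue Rabat, Paris, Bern, Dubai → queue [Rabat, Paris, Bern, Dubai]
Visit Rabat; enqueue Milan, Lagos → queue [Paris, Bern, Dubai, Milan, Lagos]
Visit Paris; enqueue Tunis, Doha → queue [Bern, Dubai, Milan, Lagos, Tunis, Doha]
Visit Bern; enqueue Accra, Bogota, Lima, Riga, Perth → queue [Dubai, Milan, Lagos, Tunis, Doha, Accra, Bogota, Lima, Riga, Perth]
Visit Dubai; enqueue Oslo, Dakar → queue [Milan, Lagos, Tunis, Doha, Accra, Bogota, Lima, Riga, Perth, Oslo, Dakar]
Visit Milan → queue [Lagos, Tunis, Doha, Accra, Bogota, Lima, Riga, Perth, Oslo, Dakar]
Visit Lagos → queue [Tunis, Doha, Accra, Bogota, Lima, Riga, Perth, Oslo, Dakar]
Visit Tunis → queue [Doha, Accra, Bogota, Lima, Riga, Perth, Oslo, Dakar]
Visit Doha; enqueue Minsk, Porto → queue [Accra, Bogota, Lima, Riga, Perth, Oslo, Dakar, Minsk, Porto]
Visit Accra → queue [Bogota, Lima, Riga, Perth, Oslo, Dakar, Minsk, Porto]
Visit Bogota; enqueue Kyoto → queue [Lima, Riga, Perth, Oslo, Dakar, Minsk, Porto, Kyoto]
Visit Lima → queue [Riga, Perth, Oslo, Dakar, Minsk, Porto, Kyoto]
Visit Riga → queue [Perth, Oslo, Dakar, Minsk, Porto, Kyoto]
Visit Perth → queue [Oslo, Dakar, Minsk, Porto, Kyoto]
Visit Oslo → queue [Dakar, Minsk, Porto, Kyoto]
Visit Dakar → queue [Minsk, Porto, Kyoto]
Visit Minsk → queue [Porto, Kyoto]
Visit Porto → queue [Kyoto]
Visit Kyoto → queue []

Visit order: Seoul, Rabat, Paris, Bern, Dubai, Milan, Lagos, Tunis, Doha, Accra, Bogota, Lima, Riga, Perth, Oslo, Dakar, Minsk, Porto, Kyoto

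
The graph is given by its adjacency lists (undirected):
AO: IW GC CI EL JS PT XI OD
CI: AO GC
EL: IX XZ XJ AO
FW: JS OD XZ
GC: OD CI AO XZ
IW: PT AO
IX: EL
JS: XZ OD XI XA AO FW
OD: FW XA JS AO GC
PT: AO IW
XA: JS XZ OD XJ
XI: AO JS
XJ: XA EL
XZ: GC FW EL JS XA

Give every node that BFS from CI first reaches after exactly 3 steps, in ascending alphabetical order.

FW, IX, XA, XJ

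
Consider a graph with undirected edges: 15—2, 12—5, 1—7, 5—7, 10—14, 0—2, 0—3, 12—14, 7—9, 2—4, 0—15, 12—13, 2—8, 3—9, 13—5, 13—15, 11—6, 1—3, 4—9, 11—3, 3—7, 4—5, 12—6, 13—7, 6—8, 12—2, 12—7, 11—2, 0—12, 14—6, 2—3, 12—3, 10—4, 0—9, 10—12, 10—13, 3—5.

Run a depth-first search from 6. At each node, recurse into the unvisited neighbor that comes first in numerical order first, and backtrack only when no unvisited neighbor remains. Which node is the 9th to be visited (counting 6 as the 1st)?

Visit 6
6 → 8
8 → 2
2 → 0
0 → 3
3 → 1
1 → 7
7 → 5
5 → 4
4 → 9
4 → 10
10 → 12
12 → 13
13 → 15
12 → 14
3 → 11

Visit order: 6, 8, 2, 0, 3, 1, 7, 5, 4, 9, 10, 12, 13, 15, 14, 11

4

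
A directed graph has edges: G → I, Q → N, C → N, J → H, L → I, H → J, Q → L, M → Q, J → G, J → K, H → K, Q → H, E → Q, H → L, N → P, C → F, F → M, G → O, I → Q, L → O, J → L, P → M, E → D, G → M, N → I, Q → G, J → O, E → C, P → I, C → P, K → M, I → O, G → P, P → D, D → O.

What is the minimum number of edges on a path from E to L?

Level 0: E
Level 1: C, D, Q
Level 2: F, G, H, L, N, O, P
Level 3: I, J, K, M
L first appears at level 2.

2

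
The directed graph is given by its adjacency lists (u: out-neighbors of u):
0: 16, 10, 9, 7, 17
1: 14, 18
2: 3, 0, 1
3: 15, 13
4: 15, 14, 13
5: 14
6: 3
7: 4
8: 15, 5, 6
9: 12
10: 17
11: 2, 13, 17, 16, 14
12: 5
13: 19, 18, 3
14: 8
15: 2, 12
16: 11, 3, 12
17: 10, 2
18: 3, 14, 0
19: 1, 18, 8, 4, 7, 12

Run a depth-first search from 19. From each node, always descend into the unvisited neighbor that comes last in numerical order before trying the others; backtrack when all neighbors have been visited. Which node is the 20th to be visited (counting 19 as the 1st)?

Visit 19
19 → 18
18 → 14
14 → 8
8 → 15
15 → 12
12 → 5
15 → 2
2 → 3
3 → 13
2 → 1
2 → 0
0 → 17
17 → 10
0 → 16
16 → 11
0 → 9
0 → 7
7 → 4
8 → 6

Visit order: 19, 18, 14, 8, 15, 12, 5, 2, 3, 13, 1, 0, 17, 10, 16, 11, 9, 7, 4, 6

6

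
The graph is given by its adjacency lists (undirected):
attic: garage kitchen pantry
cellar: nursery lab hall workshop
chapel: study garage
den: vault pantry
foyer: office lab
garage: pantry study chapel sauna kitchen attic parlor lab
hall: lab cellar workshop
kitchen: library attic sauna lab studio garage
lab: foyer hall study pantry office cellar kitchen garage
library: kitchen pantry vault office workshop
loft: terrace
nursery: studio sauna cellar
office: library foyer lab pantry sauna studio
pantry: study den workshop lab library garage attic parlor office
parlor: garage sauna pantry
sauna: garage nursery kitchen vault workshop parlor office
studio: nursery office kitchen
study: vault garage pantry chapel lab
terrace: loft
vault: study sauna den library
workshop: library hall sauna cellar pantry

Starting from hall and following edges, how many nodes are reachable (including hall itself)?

19

BFS from hall visits: hall, lab, cellar, workshop, foyer, study, pantry, office, kitchen, garage, nursery, library, sauna, vault, chapel, den, attic, parlor, studio
Reachable nodes: 19 of 21 total.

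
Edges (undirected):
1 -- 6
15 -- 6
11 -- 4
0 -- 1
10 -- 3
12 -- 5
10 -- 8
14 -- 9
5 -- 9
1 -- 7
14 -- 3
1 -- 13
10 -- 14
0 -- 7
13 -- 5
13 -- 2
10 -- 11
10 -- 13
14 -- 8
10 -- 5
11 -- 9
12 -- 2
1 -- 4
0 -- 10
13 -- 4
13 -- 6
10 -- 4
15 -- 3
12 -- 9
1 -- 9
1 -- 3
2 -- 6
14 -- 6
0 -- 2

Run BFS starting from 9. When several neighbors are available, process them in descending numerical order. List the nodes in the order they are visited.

9 -> 14 -> 12 -> 11 -> 5 -> 1 -> 10 -> 8 -> 6 -> 3 -> 2 -> 4 -> 13 -> 7 -> 0 -> 15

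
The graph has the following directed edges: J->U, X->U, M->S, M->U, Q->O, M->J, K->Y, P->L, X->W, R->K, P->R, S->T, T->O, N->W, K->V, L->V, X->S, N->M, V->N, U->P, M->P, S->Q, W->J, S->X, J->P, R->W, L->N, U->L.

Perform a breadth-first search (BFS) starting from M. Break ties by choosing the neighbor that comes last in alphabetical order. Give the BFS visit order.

M U S P J L X T Q R V N W O K Y

Visit M; enqueue U, S, P, J → queue [U, S, P, J]
Visit U; enqueue L → queue [S, P, J, L]
Visit S; enqueue X, T, Q → queue [P, J, L, X, T, Q]
Visit P; enqueue R → queue [J, L, X, T, Q, R]
Visit J → queue [L, X, T, Q, R]
Visit L; enqueue V, N → queue [X, T, Q, R, V, N]
Visit X; enqueue W → queue [T, Q, R, V, N, W]
Visit T; enqueue O → queue [Q, R, V, N, W, O]
Visit Q → queue [R, V, N, W, O]
Visit R; enqueue K → queue [V, N, W, O, K]
Visit V → queue [N, W, O, K]
Visit N → queue [W, O, K]
Visit W → queue [O, K]
Visit O → queue [K]
Visit K; enqueue Y → queue [Y]
Visit Y → queue []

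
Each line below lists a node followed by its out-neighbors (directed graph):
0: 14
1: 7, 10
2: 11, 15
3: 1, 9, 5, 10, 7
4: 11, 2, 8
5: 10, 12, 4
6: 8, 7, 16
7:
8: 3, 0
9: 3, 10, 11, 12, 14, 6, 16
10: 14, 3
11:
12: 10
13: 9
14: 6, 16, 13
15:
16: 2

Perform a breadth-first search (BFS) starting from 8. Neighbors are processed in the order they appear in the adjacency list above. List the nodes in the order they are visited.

Visit 8; enqueue 3, 0 → queue [3, 0]
Visit 3; enqueue 1, 9, 5, 10, 7 → queue [0, 1, 9, 5, 10, 7]
Visit 0; enqueue 14 → queue [1, 9, 5, 10, 7, 14]
Visit 1 → queue [9, 5, 10, 7, 14]
Visit 9; enqueue 11, 12, 6, 16 → queue [5, 10, 7, 14, 11, 12, 6, 16]
Visit 5; enqueue 4 → queue [10, 7, 14, 11, 12, 6, 16, 4]
Visit 10 → queue [7, 14, 11, 12, 6, 16, 4]
Visit 7 → queue [14, 11, 12, 6, 16, 4]
Visit 14; enqueue 13 → queue [11, 12, 6, 16, 4, 13]
Visit 11 → queue [12, 6, 16, 4, 13]
Visit 12 → queue [6, 16, 4, 13]
Visit 6 → queue [16, 4, 13]
Visit 16; enqueue 2 → queue [4, 13, 2]
Visit 4 → queue [13, 2]
Visit 13 → queue [2]
Visit 2; enqueue 15 → queue [15]
Visit 15 → queue []

8 -> 3 -> 0 -> 1 -> 9 -> 5 -> 10 -> 7 -> 14 -> 11 -> 12 -> 6 -> 16 -> 4 -> 13 -> 2 -> 15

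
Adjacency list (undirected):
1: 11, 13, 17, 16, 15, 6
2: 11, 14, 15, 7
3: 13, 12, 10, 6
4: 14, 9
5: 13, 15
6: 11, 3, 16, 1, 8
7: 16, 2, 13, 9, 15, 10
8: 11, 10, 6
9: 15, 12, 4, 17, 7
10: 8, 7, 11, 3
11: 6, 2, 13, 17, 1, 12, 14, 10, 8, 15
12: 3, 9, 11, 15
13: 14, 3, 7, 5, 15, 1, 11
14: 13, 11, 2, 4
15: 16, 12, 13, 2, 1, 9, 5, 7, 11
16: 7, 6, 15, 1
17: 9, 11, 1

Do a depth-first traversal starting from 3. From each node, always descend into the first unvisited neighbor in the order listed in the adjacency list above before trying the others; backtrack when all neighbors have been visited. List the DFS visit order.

3 → 13 → 14 → 11 → 6 → 16 → 7 → 2 → 15 → 12 → 9 → 4 → 17 → 1 → 5 → 10 → 8

Visit 3
3 → 13
13 → 14
14 → 11
11 → 6
6 → 16
16 → 7
7 → 2
2 → 15
15 → 12
12 → 9
9 → 4
9 → 17
17 → 1
15 → 5
7 → 10
10 → 8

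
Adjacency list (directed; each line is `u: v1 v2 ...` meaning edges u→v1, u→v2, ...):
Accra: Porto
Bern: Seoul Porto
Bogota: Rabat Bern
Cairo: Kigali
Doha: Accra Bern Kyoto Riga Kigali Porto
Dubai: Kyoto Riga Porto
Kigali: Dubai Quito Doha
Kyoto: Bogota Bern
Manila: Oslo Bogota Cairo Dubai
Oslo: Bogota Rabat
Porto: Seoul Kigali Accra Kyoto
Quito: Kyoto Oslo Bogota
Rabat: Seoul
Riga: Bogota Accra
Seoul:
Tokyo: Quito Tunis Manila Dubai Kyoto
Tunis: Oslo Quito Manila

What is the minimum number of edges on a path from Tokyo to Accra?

Level 0: Tokyo
Level 1: Dubai, Kyoto, Manila, Quito, Tunis
Level 2: Bern, Bogota, Cairo, Oslo, Porto, Riga
Level 3: Accra, Kigali, Rabat, Seoul
Level 4: Doha
Accra first appears at level 3.

3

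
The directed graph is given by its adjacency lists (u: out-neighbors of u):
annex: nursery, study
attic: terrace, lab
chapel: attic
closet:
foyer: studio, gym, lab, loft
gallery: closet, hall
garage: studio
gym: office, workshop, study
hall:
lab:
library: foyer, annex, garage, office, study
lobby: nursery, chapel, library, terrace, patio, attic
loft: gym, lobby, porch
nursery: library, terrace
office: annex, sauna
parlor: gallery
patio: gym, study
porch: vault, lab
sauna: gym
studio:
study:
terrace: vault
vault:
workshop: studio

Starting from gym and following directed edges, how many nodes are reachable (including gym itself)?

BFS from gym visits: gym, office, workshop, study, annex, sauna, studio, nursery, library, terrace, foyer, garage, vault, lab, loft, lobby, porch, chapel, patio, attic
Reachable nodes: 20 of 24 total.

20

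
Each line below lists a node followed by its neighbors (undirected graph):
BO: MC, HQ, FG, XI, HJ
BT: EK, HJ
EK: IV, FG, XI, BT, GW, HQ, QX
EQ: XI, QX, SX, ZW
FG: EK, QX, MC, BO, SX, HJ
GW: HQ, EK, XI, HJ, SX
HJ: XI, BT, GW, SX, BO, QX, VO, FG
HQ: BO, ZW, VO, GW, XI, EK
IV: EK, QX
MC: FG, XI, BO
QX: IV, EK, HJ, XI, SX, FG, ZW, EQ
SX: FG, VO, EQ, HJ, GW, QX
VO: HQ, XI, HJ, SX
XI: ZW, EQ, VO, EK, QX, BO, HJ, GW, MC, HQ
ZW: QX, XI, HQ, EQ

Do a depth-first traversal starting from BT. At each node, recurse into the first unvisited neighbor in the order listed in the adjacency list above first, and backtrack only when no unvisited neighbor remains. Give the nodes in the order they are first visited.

Visit BT
BT → EK
EK → IV
IV → QX
QX → HJ
HJ → XI
XI → ZW
ZW → HQ
HQ → BO
BO → MC
MC → FG
FG → SX
SX → VO
SX → EQ
SX → GW

BT, EK, IV, QX, HJ, XI, ZW, HQ, BO, MC, FG, SX, VO, EQ, GW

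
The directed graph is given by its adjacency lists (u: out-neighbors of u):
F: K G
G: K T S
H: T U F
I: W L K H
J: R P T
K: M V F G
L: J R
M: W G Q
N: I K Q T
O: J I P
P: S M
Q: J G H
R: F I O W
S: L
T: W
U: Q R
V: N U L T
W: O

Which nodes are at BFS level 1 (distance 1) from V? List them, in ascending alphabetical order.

L, N, T, U

Level 0: V
Level 1: L, N, T, U
Level 2: I, J, K, Q, R, W
Level 3: F, G, H, M, O, P
Level 4: S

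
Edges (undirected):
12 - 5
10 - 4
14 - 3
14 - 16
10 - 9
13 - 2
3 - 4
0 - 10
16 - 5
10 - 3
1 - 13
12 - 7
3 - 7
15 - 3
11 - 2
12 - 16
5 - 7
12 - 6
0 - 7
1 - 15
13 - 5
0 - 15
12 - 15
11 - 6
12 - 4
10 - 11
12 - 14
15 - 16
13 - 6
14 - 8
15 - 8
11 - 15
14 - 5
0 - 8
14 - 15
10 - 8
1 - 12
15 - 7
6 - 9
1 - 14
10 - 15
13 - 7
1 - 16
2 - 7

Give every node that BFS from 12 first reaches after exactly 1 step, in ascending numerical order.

Level 0: 12
Level 1: 1, 4, 5, 6, 7, 14, 15, 16
Level 2: 0, 2, 3, 8, 9, 10, 11, 13

1, 4, 5, 6, 7, 14, 15, 16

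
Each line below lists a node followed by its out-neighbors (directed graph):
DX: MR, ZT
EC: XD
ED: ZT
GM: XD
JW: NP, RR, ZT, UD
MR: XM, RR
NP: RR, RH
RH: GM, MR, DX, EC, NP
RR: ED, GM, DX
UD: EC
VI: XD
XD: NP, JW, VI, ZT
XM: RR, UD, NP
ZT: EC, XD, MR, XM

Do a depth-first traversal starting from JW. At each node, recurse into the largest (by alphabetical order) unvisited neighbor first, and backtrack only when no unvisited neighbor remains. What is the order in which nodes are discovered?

Visit JW
JW → ZT
ZT → XM
XM → UD
UD → EC
EC → XD
XD → VI
XD → NP
NP → RR
RR → GM
RR → ED
RR → DX
DX → MR
NP → RH

JW -> ZT -> XM -> UD -> EC -> XD -> VI -> NP -> RR -> GM -> ED -> DX -> MR -> RH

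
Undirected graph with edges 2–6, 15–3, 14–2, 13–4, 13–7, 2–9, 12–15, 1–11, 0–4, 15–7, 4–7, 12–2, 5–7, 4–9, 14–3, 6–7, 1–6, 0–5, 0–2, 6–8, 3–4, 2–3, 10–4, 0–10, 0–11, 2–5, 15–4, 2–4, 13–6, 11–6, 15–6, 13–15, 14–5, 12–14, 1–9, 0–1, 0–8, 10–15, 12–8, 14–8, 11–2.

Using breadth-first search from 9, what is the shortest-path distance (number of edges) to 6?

Level 0: 9
Level 1: 1, 2, 4
Level 2: 0, 3, 5, 6, 7, 10, 11, 12, 13, 14, 15
Level 3: 8
6 first appears at level 2.

2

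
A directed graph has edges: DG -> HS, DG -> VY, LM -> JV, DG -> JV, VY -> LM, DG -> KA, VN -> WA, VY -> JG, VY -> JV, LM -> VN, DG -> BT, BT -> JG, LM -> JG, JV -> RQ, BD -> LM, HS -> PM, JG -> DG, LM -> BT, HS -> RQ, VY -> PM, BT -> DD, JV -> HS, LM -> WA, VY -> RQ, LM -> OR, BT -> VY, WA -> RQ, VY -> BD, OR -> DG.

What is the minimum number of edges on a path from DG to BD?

2

Level 0: DG
Level 1: BT, HS, JV, KA, VY
Level 2: BD, DD, JG, LM, PM, RQ
Level 3: OR, VN, WA
BD first appears at level 2.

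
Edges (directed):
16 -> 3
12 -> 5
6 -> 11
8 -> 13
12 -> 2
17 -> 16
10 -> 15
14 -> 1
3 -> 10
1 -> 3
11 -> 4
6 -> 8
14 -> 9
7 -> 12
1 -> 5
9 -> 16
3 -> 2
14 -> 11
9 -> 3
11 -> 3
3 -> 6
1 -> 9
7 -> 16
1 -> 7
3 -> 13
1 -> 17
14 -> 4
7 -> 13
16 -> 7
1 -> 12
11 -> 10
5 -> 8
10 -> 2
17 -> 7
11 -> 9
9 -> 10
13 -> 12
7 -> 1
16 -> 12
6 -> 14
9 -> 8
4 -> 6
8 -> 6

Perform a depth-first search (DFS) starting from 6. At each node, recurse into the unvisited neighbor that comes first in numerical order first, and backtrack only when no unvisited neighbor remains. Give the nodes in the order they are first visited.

Visit 6
6 → 8
8 → 13
13 → 12
12 → 2
12 → 5
6 → 11
11 → 3
3 → 10
10 → 15
11 → 4
11 → 9
9 → 16
16 → 7
7 → 1
1 → 17
6 → 14

6 -> 8 -> 13 -> 12 -> 2 -> 5 -> 11 -> 3 -> 10 -> 15 -> 4 -> 9 -> 16 -> 7 -> 1 -> 17 -> 14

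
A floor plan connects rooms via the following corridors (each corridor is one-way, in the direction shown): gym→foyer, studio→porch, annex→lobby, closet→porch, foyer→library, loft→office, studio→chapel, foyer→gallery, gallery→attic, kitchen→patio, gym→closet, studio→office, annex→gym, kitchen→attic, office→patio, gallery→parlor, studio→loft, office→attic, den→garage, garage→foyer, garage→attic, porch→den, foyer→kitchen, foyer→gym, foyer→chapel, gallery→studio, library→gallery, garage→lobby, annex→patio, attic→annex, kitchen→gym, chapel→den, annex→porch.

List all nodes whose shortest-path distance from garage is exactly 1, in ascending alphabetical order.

attic, foyer, lobby

Level 0: garage
Level 1: attic, foyer, lobby
Level 2: annex, chapel, gallery, gym, kitchen, library
Level 3: closet, den, parlor, patio, porch, studio
Level 4: loft, office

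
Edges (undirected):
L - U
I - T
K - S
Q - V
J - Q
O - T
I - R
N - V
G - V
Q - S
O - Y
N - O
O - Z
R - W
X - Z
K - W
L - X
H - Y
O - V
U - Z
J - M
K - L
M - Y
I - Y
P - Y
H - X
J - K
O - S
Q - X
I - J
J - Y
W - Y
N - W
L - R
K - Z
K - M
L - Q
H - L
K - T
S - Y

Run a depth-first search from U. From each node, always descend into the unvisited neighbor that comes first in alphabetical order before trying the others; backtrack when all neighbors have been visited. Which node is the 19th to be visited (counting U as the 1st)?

Visit U
U → L
L → H
H → X
X → Q
Q → J
J → I
I → R
R → W
W → K
K → M
M → Y
Y → O
O → N
N → V
V → G
O → S
O → T
O → Z
Y → P

Visit order: U, L, H, X, Q, J, I, R, W, K, M, Y, O, N, V, G, S, T, Z, P

Z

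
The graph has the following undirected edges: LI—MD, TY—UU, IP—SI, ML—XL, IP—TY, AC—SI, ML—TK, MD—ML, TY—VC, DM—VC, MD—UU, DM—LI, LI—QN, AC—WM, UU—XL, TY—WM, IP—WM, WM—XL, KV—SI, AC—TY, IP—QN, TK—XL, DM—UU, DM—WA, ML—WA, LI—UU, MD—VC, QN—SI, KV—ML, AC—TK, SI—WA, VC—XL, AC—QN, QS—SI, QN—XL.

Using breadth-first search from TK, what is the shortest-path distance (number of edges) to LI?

Level 0: TK
Level 1: AC, ML, XL
Level 2: KV, MD, QN, SI, TY, UU, VC, WA, WM
Level 3: DM, IP, LI, QS
LI first appears at level 3.

3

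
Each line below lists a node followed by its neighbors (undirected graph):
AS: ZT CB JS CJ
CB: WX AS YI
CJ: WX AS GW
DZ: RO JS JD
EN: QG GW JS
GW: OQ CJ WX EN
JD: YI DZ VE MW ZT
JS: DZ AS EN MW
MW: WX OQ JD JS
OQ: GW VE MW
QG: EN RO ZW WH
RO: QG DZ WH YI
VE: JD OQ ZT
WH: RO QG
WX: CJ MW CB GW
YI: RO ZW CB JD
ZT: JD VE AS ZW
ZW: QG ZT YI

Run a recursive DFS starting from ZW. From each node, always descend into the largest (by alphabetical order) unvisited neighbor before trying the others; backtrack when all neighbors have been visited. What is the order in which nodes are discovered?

ZW -> ZT -> VE -> OQ -> MW -> WX -> GW -> EN -> QG -> WH -> RO -> YI -> JD -> DZ -> JS -> AS -> CJ -> CB

Visit ZW
ZW → ZT
ZT → VE
VE → OQ
OQ → MW
MW → WX
WX → GW
GW → EN
EN → QG
QG → WH
WH → RO
RO → YI
YI → JD
JD → DZ
DZ → JS
JS → AS
AS → CJ
AS → CB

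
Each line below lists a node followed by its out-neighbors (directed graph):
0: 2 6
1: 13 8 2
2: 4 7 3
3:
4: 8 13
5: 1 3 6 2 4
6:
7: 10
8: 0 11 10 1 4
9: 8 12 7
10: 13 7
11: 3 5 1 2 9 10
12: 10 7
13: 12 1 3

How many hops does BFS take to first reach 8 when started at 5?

Level 0: 5
Level 1: 1, 2, 3, 4, 6
Level 2: 7, 8, 13
Level 3: 0, 10, 11, 12
Level 4: 9
8 first appears at level 2.

2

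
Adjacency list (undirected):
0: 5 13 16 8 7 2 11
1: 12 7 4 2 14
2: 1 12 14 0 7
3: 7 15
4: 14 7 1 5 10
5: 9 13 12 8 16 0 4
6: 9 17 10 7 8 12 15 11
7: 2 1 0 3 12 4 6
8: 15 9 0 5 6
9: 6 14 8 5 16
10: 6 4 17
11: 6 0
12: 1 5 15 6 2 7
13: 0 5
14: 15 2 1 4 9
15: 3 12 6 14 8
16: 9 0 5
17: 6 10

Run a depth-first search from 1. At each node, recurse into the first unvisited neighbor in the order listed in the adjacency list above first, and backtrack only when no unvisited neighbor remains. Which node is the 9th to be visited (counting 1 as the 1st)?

14

Visit 1
1 → 12
12 → 5
5 → 9
9 → 6
6 → 17
17 → 10
10 → 4
4 → 14
14 → 15
15 → 3
3 → 7
7 → 2
2 → 0
0 → 13
0 → 16
0 → 8
0 → 11

Visit order: 1, 12, 5, 9, 6, 17, 10, 4, 14, 15, 3, 7, 2, 0, 13, 16, 8, 11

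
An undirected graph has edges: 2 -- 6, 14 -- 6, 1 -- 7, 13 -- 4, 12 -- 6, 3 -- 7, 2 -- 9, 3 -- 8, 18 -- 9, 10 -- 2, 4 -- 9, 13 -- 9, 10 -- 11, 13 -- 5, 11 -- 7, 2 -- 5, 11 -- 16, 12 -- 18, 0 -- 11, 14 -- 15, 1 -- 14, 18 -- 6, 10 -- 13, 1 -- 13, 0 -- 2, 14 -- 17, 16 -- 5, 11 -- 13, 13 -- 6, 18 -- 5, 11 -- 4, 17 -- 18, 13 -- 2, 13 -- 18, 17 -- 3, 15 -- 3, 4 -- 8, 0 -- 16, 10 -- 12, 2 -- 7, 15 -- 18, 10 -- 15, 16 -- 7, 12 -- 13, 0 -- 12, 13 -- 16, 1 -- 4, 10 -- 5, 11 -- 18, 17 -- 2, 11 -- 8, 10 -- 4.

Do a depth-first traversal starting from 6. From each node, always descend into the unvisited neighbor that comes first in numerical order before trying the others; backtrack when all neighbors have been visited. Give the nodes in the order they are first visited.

6, 2, 0, 11, 4, 1, 7, 3, 8, 15, 10, 5, 13, 9, 18, 12, 17, 14, 16

Visit 6
6 → 2
2 → 0
0 → 11
11 → 4
4 → 1
1 → 7
7 → 3
3 → 8
3 → 15
15 → 10
10 → 5
5 → 13
13 → 9
9 → 18
18 → 12
18 → 17
17 → 14
13 → 16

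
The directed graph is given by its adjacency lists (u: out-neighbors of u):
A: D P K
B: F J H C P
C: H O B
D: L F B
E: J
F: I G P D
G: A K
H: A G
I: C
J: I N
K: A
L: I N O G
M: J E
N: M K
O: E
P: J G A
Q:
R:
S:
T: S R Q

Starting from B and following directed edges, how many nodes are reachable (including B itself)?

BFS from B visits: B, P, J, H, F, C, G, A, N, I, D, O, K, M, L, E
Reachable nodes: 16 of 20 total.

16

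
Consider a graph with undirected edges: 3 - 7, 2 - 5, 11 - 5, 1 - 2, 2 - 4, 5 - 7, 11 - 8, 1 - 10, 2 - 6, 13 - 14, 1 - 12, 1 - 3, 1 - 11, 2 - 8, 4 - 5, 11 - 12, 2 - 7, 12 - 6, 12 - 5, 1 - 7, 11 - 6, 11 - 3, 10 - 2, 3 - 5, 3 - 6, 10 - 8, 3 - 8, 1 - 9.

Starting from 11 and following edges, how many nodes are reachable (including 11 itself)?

BFS from 11 visits: 11, 12, 8, 6, 5, 3, 1, 10, 2, 7, 4, 9
Reachable nodes: 12 of 14 total.

12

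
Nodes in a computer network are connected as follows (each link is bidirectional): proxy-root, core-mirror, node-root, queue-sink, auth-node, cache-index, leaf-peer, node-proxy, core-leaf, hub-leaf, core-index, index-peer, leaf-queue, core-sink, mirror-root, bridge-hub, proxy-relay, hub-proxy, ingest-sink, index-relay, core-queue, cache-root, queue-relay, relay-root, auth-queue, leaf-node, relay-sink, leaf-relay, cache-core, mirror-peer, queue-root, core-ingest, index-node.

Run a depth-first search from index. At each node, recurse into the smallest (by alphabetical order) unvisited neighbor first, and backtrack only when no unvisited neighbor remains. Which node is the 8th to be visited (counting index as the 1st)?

node

Visit index
index → cache
cache → core
core → ingest
ingest → sink
sink → queue
queue → auth
auth → node
node → leaf
leaf → hub
hub → bridge
hub → proxy
proxy → relay
relay → root
root → mirror
mirror → peer

Visit order: index, cache, core, ingest, sink, queue, auth, node, leaf, hub, bridge, proxy, relay, root, mirror, peer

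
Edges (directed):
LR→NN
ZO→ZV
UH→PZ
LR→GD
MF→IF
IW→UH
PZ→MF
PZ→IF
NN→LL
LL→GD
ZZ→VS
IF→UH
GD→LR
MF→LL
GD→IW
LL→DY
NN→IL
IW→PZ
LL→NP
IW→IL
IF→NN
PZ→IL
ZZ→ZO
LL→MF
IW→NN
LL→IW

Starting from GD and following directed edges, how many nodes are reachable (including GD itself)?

12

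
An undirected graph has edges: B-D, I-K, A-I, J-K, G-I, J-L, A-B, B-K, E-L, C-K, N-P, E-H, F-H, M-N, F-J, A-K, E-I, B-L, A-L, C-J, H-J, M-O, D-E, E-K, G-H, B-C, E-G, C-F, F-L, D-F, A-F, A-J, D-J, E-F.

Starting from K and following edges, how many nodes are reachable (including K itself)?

BFS from K visits: K, J, I, E, C, B, A, L, H, F, D, G
Reachable nodes: 12 of 16 total.

12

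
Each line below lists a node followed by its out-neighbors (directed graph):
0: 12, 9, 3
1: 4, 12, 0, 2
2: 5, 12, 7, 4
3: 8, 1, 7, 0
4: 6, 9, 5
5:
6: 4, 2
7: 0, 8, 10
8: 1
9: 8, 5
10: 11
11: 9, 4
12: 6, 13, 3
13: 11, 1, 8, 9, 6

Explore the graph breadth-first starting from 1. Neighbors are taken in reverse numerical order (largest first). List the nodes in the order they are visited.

1 → 12 → 4 → 2 → 0 → 13 → 6 → 3 → 9 → 5 → 7 → 11 → 8 → 10

Visit 1; enqueue 12, 4, 2, 0 → queue [12, 4, 2, 0]
Visit 12; enqueue 13, 6, 3 → queue [4, 2, 0, 13, 6, 3]
Visit 4; enqueue 9, 5 → queue [2, 0, 13, 6, 3, 9, 5]
Visit 2; enqueue 7 → queue [0, 13, 6, 3, 9, 5, 7]
Visit 0 → queue [13, 6, 3, 9, 5, 7]
Visit 13; enqueue 11, 8 → queue [6, 3, 9, 5, 7, 11, 8]
Visit 6 → queue [3, 9, 5, 7, 11, 8]
Visit 3 → queue [9, 5, 7, 11, 8]
Visit 9 → queue [5, 7, 11, 8]
Visit 5 → queue [7, 11, 8]
Visit 7; enqueue 10 → queue [11, 8, 10]
Visit 11 → queue [8, 10]
Visit 8 → queue [10]
Visit 10 → queue []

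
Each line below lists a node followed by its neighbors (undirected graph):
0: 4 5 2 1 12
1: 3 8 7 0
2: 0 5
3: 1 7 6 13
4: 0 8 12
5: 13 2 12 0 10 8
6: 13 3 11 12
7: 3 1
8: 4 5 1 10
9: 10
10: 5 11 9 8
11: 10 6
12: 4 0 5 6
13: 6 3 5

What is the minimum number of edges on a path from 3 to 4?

Level 0: 3
Level 1: 1, 6, 7, 13
Level 2: 0, 5, 8, 11, 12
Level 3: 2, 4, 10
Level 4: 9
4 first appears at level 3.

3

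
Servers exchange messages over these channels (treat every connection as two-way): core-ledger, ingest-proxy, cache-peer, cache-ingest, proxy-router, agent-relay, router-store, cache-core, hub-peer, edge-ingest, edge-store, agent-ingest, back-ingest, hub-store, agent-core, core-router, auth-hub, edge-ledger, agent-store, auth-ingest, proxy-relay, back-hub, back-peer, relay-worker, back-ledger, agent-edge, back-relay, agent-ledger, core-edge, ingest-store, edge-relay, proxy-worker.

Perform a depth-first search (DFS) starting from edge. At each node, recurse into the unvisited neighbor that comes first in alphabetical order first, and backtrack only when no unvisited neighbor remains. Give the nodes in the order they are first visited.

Visit edge
edge → agent
agent → core
core → cache
cache → ingest
ingest → auth
auth → hub
hub → back
back → ledger
back → peer
back → relay
relay → proxy
proxy → router
router → store
proxy → worker

edge agent core cache ingest auth hub back ledger peer relay proxy router store worker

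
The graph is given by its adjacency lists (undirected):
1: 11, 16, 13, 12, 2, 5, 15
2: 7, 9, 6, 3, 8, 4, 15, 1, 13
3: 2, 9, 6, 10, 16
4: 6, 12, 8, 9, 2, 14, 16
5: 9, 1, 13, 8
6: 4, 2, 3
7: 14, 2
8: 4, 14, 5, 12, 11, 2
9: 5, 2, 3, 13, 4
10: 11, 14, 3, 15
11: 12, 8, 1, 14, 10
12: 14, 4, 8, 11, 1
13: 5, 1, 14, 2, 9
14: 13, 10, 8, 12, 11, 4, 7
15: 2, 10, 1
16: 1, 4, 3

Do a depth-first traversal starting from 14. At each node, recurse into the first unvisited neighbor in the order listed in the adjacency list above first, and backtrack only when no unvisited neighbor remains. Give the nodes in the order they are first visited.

14, 13, 5, 9, 2, 7, 6, 4, 12, 8, 11, 1, 16, 3, 10, 15

Visit 14
14 → 13
13 → 5
5 → 9
9 → 2
2 → 7
2 → 6
6 → 4
4 → 12
12 → 8
8 → 11
11 → 1
1 → 16
16 → 3
3 → 10
10 → 15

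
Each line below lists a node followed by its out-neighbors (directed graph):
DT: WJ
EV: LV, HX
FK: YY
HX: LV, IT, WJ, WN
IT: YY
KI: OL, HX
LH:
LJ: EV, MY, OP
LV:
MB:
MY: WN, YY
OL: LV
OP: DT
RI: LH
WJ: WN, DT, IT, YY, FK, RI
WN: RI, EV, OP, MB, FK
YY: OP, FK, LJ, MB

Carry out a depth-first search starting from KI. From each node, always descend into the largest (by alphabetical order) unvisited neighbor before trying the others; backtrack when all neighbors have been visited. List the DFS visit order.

KI -> OL -> LV -> HX -> WN -> RI -> LH -> OP -> DT -> WJ -> YY -> MB -> LJ -> MY -> EV -> FK -> IT

Visit KI
KI → OL
OL → LV
KI → HX
HX → WN
WN → RI
RI → LH
WN → OP
OP → DT
DT → WJ
WJ → YY
YY → MB
YY → LJ
LJ → MY
LJ → EV
YY → FK
WJ → IT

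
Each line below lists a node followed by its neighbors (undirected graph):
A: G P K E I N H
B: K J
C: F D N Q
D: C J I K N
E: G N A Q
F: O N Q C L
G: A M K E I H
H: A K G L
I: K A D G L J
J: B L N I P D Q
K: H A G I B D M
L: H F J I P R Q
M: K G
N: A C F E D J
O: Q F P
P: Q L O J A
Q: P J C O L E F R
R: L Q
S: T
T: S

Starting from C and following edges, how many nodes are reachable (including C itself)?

BFS from C visits: C, F, D, N, Q, O, L, J, I, K, A, E, P, R, H, B, G, M
Reachable nodes: 18 of 20 total.

18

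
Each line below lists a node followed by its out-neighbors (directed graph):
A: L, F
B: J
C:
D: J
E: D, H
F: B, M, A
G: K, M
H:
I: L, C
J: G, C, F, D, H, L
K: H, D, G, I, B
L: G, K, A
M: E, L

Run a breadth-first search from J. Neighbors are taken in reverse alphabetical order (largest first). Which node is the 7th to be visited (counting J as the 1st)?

Visit J; enqueue L, H, G, F, D, C → queue [L, H, G, F, D, C]
Visit L; enqueue K, A → queue [H, G, F, D, C, K, A]
Visit H → queue [G, F, D, C, K, A]
Visit G; enqueue M → queue [F, D, C, K, A, M]
Visit F; enqueue B → queue [D, C, K, A, M, B]
Visit D → queue [C, K, A, M, B]
Visit C → queue [K, A, M, B]
Visit K; enqueue I → queue [A, M, B, I]
Visit A → queue [M, B, I]
Visit M; enqueue E → queue [B, I, E]
Visit B → queue [I, E]
Visit I → queue [E]
Visit E → queue []

Visit order: J, L, H, G, F, D, C, K, A, M, B, I, E

C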